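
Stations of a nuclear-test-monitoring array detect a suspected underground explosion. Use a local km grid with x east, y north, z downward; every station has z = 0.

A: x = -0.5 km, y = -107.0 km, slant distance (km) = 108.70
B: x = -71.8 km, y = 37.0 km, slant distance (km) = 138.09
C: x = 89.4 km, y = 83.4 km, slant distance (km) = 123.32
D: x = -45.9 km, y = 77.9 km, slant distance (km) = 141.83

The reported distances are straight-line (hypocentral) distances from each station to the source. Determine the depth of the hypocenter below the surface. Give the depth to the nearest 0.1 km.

Each station gives a sphere (x−x_i)² + (y−y_i)² + z² = d_i² (stations at z=0).
Subtracting the A sphere from B and C: z² cancels, leaving linear equations in x and y:
-142.6 x + 288.0 y = -12178.17
179.8 x + 380.8 y = 106.54
Solving: x ≈ 44.004, y ≈ -20.497 km (keep extra digits for the depth step; rounded: 44.0, -20.5).
Then from the A sphere: z² = 108.70² − (x + 0.5)² − (y + 107.0)² with x = 44.004, y = -20.497, so z ≈ 48.501 ≈ 48.5 km.
Check against D (with the unrounded solution): distance 141.83 ≈ 141.83 km. ✓

depth ≈ 48.5 km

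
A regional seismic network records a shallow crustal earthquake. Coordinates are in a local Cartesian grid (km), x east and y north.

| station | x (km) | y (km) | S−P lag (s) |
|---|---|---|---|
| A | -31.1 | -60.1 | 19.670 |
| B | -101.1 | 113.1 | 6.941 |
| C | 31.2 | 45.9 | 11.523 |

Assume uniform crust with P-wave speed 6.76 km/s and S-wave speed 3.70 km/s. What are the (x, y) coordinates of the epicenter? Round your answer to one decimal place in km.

x ≈ -45.9 km, y ≈ 100.0 km

Distance from S−P lag: d = Δt · v_P v_S / (v_P − v_S) = Δt · (6.76·3.70)/(6.76−3.70) ≈ 8.1739·Δt.
So d_A = 160.78, d_B = 56.73, d_C = 94.19 km.
Circle about each station: (x + 31.1)² + (y + 60.1)² = 160.78²; (x + 101.1)² + (y − 113.1)² = 56.73²; (x − 31.2)² + (y − 45.9)² = 94.19².
Subtracting pairs of circle equations eliminates x²+y² and gives linear equations (the radical axes):
-140.0 x + 346.4 y = 41065.52
124.6 x + 212.0 y = 15479.48
Solving the 2×2 system: x ≈ -45.9, y ≈ 100.0 km.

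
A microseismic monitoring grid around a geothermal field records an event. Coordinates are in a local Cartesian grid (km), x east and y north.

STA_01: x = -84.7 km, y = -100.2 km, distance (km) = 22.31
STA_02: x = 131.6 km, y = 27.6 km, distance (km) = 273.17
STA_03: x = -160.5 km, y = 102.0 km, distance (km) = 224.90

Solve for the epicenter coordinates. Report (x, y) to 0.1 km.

Circle about each station: (x + 84.7)² + (y + 100.2)² = 22.31²; (x − 131.6)² + (y − 27.6)² = 273.17²; (x + 160.5)² + (y − 102.0)² = 224.90².
Subtracting the STA_01 equation from the STA_02 and STA_03 equations removes the quadratic terms:
432.6 x + 255.6 y = -73257.92
-151.6 x + 404.4 y = -31132.15
Solving the 2×2 system: x ≈ -101.4, y ≈ -115.0 km.
Check against STA_01 (with the unrounded x, y): √((x + 84.7)²+(y + 100.2)²) = 22.31 ≈ 22.31 km. ✓

(-101.4, -115.0)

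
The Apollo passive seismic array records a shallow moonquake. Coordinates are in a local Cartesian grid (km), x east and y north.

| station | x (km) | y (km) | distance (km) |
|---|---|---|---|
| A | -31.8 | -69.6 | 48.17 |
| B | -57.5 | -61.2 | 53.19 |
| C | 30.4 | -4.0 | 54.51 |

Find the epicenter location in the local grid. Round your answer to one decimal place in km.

-20.8 km east, -22.7 km north

Circle about each station: (x + 31.8)² + (y + 69.6)² = 48.17²; (x + 57.5)² + (y + 61.2)² = 53.19²; (x − 30.4)² + (y + 4.0)² = 54.51².
Subtracting pairs of circle equations eliminates x²+y² and gives linear equations (the radical axes):
-51.4 x + 16.8 y = 687.46
124.4 x + 131.2 y = -5566.23
Solving the 2×2 system: x ≈ -20.8, y ≈ -22.7 km.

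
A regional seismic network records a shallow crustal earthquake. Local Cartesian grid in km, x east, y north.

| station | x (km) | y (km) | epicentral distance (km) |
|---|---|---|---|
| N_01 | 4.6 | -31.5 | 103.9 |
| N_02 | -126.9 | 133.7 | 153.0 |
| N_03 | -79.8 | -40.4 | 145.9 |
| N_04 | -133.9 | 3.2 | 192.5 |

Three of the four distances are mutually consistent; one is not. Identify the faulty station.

Solve using three stations at a time. Using N_01, N_02, N_03 (subtract circle equations pairwise → linear system) gives (x, y) ≈ (13.2, 72.1).
Distances from that point to each station vs reported:
  N_01: calculated 103.9 vs reported 103.9 → residual 0.0 km
  N_02: calculated 153.0 vs reported 153.0 → residual 0.0 km
  N_03: calculated 145.9 vs reported 145.9 → residual 0.0 km
  N_04: calculated 162.4 vs reported 192.5 → residual 30.1 km
N_01, N_02, N_03 are mutually consistent (residuals ≈ 0); N_04 is off by 30.1 km.

N_04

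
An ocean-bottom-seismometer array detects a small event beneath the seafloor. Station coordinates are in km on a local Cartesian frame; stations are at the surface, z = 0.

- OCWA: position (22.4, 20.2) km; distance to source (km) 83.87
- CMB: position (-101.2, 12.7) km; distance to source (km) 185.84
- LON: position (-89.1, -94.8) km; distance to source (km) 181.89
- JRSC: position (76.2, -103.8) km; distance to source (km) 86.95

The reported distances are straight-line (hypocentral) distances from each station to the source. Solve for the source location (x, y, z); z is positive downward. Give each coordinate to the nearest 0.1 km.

x ≈ 74.6 km, y ≈ -28.7 km, depth ≈ 43.8 km

Each station gives a sphere (x−x_i)² + (y−y_i)² + z² = d_i² (stations at z=0).
Subtracting the OCWA sphere from CMB and LON: z² cancels, leaving linear equations in x and y:
-247.2 x − 15.0 y = -18009.40
-223.0 x − 230.0 y = -10033.75
Solving: x ≈ 74.595, y ≈ -28.700 km (keep extra digits for the depth step; rounded: 74.6, -28.7).
Then from the OCWA sphere: z² = 83.87² − (x − 22.4)² − (y − 20.2)² with x = 74.595, y = -28.700, so z ≈ 43.802 ≈ 43.8 km.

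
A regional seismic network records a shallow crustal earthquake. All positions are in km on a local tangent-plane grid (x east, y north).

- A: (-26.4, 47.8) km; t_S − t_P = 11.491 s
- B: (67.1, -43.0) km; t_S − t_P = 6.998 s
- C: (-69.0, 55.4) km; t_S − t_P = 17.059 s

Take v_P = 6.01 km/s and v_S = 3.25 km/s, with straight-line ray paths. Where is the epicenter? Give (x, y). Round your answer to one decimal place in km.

Distance from S−P lag: d = Δt · v_P v_S / (v_P − v_S) = Δt · (6.01·3.25)/(6.01−3.25) ≈ 7.0770·Δt.
So d_A = 81.32, d_B = 49.52, d_C = 120.73 km.
Circle about each station: (x + 26.4)² + (y − 47.8)² = 81.32²; (x − 67.1)² + (y + 43.0)² = 49.52²; (x + 69.0)² + (y − 55.4)² = 120.73².
Subtracting pairs of circle equations eliminates x²+y² and gives linear equations (the radical axes):
187.0 x − 181.6 y = 7530.32
-85.2 x + 15.2 y = -3114.43
Solving the 2×2 system: x ≈ 35.7, y ≈ -4.7 km.

x ≈ 35.7 km, y ≈ -4.7 km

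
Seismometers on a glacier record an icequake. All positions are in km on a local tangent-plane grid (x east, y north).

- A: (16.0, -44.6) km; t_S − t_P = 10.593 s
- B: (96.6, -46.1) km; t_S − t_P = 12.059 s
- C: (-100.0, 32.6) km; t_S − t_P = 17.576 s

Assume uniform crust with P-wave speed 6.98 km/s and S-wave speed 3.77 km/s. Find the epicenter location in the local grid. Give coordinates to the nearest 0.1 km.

(44.0, 37.6)

Distance from S−P lag: d = Δt · v_P v_S / (v_P − v_S) = Δt · (6.98·3.77)/(6.98−3.77) ≈ 8.1977·Δt.
So d_A = 86.84, d_B = 98.86, d_C = 144.08 km.
Circle about each station: (x − 16.0)² + (y + 44.6)² = 86.84²; (x − 96.6)² + (y + 46.1)² = 98.86²; (x + 100.0)² + (y − 32.6)² = 144.08².
Subtracting pairs of circle equations eliminates x²+y² and gives linear equations (the radical axes):
161.2 x − 3.0 y = 6979.50
-232.0 x + 154.4 y = -4400.26
Solving the 2×2 system: x ≈ 44.0, y ≈ 37.6 km.
Check against A (with the unrounded x, y): √((x − 16.0)²+(y + 44.6)²) = 86.85 ≈ 86.84 km. ✓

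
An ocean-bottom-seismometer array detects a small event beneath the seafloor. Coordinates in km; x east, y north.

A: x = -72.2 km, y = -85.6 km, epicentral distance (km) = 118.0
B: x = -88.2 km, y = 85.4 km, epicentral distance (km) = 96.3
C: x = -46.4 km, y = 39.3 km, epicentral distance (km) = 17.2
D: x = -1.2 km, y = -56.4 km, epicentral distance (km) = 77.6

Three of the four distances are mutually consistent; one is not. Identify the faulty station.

Solve using three stations at a time. Using A, B, D (subtract circle equations pairwise → linear system) gives (x, y) ≈ (-18.2, 19.3).
Distances from that point to each station vs reported:
  A: calculated 118.0 vs reported 118.0 → residual 0.0 km
  B: calculated 96.3 vs reported 96.3 → residual 0.0 km
  C: calculated 34.6 vs reported 17.2 → residual 17.4 km
  D: calculated 77.6 vs reported 77.6 → residual 0.0 km
A, B, D are mutually consistent (residuals ≈ 0); C is off by 17.4 km.

C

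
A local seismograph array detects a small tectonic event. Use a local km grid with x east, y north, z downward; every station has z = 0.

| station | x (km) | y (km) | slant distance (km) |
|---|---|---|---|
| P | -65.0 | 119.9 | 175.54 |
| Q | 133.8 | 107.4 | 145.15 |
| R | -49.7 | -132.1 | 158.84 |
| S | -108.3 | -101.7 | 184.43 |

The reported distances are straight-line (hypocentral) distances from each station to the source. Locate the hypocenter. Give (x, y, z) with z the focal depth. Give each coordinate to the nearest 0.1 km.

Each station gives a sphere (x−x_i)² + (y−y_i)² + z² = d_i² (stations at z=0).
Subtracting the P sphere from Q and R: z² cancels, leaving linear equations in x and y:
397.6 x − 25.0 y = 20581.96
30.6 x − 504.0 y = 6903.64
Solving: x ≈ 51.099, y ≈ -10.595 km (keep extra digits for the depth step; rounded: 51.1, -10.6).
Then from the P sphere: z² = 175.54² − (x + 65.0)² − (y − 119.9)² with x = 51.099, y = -10.595, so z ≈ 17.503 ≈ 17.5 km.
Check against S (with the unrounded solution): distance 184.43 ≈ 184.43 km. ✓

x ≈ 51.1 km, y ≈ -10.6 km, depth ≈ 17.5 km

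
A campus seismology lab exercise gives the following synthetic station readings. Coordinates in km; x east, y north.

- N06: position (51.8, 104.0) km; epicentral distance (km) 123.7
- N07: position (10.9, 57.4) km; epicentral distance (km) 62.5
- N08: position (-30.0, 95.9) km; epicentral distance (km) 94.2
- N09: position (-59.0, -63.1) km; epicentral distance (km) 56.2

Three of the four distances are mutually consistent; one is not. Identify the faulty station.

Solve using three stations at a time. Using N06, N07, N08 (subtract circle equations pairwise → linear system) gives (x, y) ≈ (-18.7, 2.4).
Distances from that point to each station vs reported:
  N06: calculated 123.7 vs reported 123.7 → residual 0.0 km
  N07: calculated 62.5 vs reported 62.5 → residual 0.0 km
  N08: calculated 94.2 vs reported 94.2 → residual 0.0 km
  N09: calculated 76.9 vs reported 56.2 → residual 20.7 km
N06, N07, N08 are mutually consistent (residuals ≈ 0); N09 is off by 20.7 km.

N09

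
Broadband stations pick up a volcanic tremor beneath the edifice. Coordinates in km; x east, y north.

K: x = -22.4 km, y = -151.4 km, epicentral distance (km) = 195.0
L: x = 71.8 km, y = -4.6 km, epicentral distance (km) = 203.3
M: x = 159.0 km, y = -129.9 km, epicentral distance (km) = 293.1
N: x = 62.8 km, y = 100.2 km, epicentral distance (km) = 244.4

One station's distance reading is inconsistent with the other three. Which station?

Solve using three stations at a time. Using L, M, N (subtract circle equations pairwise → linear system) gives (x, y) ≈ (-124.7, -56.5).
Distances from that point to each station vs reported:
  K: calculated 139.6 vs reported 195.0 → residual 55.4 km
  L: calculated 203.3 vs reported 203.3 → residual 0.0 km
  M: calculated 293.1 vs reported 293.1 → residual 0.0 km
  N: calculated 244.4 vs reported 244.4 → residual 0.0 km
L, M, N are mutually consistent (residuals ≈ 0); K is off by 55.4 km.

K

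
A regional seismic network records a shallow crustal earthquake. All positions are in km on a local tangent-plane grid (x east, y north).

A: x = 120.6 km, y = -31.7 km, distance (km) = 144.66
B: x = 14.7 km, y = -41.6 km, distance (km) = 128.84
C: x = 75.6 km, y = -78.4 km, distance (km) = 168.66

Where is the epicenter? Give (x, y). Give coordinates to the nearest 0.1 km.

Circle about each station: (x − 120.6)² + (y + 31.7)² = 144.66²; (x − 14.7)² + (y + 41.6)² = 128.84²; (x − 75.6)² + (y + 78.4)² = 168.66².
Subtracting pairs of circle equations eliminates x²+y² and gives linear equations (the radical axes):
-211.8 x − 19.8 y = -9275.83
-90.0 x − 93.4 y = -11207.01
Solving the 2×2 system: x ≈ 35.8, y ≈ 85.5 km.

x ≈ 35.8 km, y ≈ 85.5 km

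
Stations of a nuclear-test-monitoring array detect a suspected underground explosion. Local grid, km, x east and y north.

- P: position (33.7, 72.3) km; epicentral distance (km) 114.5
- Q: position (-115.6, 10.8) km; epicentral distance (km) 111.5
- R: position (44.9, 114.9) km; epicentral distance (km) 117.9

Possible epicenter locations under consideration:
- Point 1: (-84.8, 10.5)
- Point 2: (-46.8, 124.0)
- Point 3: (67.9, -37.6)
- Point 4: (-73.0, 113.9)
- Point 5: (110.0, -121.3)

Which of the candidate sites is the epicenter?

For each candidate, compare |candidate − station| to the reported distance:
Point 1: residuals P 19.1, Q 80.7, R 48.6 → max 80.7 km
Point 2: residuals P 18.8, Q 21.0, R 25.7 → max 25.7 km
Point 3: residuals P 0.6, Q 78.3, R 36.3 → max 78.3 km
Point 4: residuals P 0.0, Q 0.1, R 0.0 → max 0.1 km
Point 5: residuals P 93.6, Q 149.9, R 127.1 → max 149.9 km
Only Point 4 has all residuals ≈ 0.

Point 4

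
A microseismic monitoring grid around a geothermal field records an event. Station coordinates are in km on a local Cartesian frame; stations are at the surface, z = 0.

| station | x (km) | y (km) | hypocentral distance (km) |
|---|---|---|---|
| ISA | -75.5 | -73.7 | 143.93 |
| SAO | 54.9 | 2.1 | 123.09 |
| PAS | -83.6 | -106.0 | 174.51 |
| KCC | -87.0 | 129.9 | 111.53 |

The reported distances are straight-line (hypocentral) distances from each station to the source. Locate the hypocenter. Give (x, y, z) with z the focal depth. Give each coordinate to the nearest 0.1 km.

(-39.3, 50.8, 62.5)

Each station gives a sphere (x−x_i)² + (y−y_i)² + z² = d_i² (stations at z=0).
Subtracting the ISA sphere from SAO and PAS: z² cancels, leaving linear equations in x and y:
260.8 x + 151.6 y = -2548.82
-16.2 x − 64.6 y = -2644.88
Solving: x ≈ -39.301, y ≈ 50.798 km (keep extra digits for the depth step; rounded: -39.3, 50.8).
Then from the ISA sphere: z² = 143.93² − (x + 75.5)² − (y + 73.7)² with x = -39.301, y = 50.798, so z ≈ 62.496 ≈ 62.5 km.
Check against KCC (with the unrounded solution): distance 111.53 ≈ 111.53 km. ✓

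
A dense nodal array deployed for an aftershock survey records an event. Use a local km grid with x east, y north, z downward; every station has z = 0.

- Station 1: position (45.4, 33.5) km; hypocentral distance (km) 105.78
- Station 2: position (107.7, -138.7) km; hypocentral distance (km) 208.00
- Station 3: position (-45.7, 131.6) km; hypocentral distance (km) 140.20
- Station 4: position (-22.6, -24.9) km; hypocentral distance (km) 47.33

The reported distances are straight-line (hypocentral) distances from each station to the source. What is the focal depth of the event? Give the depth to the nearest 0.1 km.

Each station gives a sphere (x−x_i)² + (y−y_i)² + z² = d_i² (stations at z=0).
Subtracting the Station 1 sphere from Station 2 and Station 3: z² cancels, leaving linear equations in x and y:
124.6 x − 344.4 y = -4421.02
-182.2 x + 196.2 y = 7757.01
Solving: x ≈ -47.101, y ≈ -4.204 km (keep extra digits for the depth step; rounded: -47.1, -4.2).
Then from the Station 1 sphere: z² = 105.78² − (x − 45.4)² − (y − 33.5)² with x = -47.101, y = -4.204, so z ≈ 34.805 ≈ 34.8 km.

z ≈ 34.8 km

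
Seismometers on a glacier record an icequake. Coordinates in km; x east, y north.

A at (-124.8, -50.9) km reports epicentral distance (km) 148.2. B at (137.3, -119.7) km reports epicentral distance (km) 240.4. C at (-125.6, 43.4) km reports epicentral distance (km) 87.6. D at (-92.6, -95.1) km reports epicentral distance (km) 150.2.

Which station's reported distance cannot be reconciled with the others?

A

Solve using three stations at a time. Using B, C, D (subtract circle equations pairwise → linear system) gives (x, y) ≈ (-38.0, 44.8).
Distances from that point to each station vs reported:
  A: calculated 129.2 vs reported 148.2 → residual 19.0 km
  B: calculated 240.4 vs reported 240.4 → residual 0.0 km
  C: calculated 87.6 vs reported 87.6 → residual 0.0 km
  D: calculated 150.2 vs reported 150.2 → residual 0.0 km
B, C, D are mutually consistent (residuals ≈ 0); A is off by 19.0 km.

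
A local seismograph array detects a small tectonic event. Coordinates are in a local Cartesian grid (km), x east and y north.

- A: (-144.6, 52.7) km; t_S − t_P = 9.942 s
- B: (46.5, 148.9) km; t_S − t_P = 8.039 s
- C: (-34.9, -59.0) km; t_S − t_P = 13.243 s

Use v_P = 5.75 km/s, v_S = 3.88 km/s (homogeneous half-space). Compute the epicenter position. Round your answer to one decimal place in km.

Distance from S−P lag: d = Δt · v_P v_S / (v_P − v_S) = Δt · (5.75·3.88)/(5.75−3.88) ≈ 11.9305·Δt.
So d_A = 118.61, d_B = 95.91, d_C = 158.00 km.
Circle about each station: (x + 144.6)² + (y − 52.7)² = 118.61²; (x − 46.5)² + (y − 148.9)² = 95.91²; (x + 34.9)² + (y + 59.0)² = 158.00².
Subtracting the A equation from the B and C equations removes the quadratic terms:
382.2 x + 192.4 y = 5516.61
219.4 x − 223.4 y = -29883.11
Solving the 2×2 system: x ≈ -35.4, y ≈ 99.0 km.

-35.4 km east, 99.0 km north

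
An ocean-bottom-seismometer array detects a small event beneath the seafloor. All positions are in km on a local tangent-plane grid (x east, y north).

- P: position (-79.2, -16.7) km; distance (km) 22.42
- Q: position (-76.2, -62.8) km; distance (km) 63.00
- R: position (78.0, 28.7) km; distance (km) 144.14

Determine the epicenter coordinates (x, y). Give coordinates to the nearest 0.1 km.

Circle about each station: (x + 79.2)² + (y + 16.7)² = 22.42²; (x + 76.2)² + (y + 62.8)² = 63.00²; (x − 78.0)² + (y − 28.7)² = 144.14².
Subtracting pairs of circle equations eliminates x²+y² and gives linear equations (the radical axes):
6.0 x − 92.2 y = -267.59
314.4 x + 90.8 y = -19917.52
Solving the 2×2 system: x ≈ -63.0, y ≈ -1.2 km.
Check against P (with the unrounded x, y): √((x + 79.2)²+(y + 16.7)²) = 22.42 ≈ 22.42 km. ✓

-63.0 km east, -1.2 km north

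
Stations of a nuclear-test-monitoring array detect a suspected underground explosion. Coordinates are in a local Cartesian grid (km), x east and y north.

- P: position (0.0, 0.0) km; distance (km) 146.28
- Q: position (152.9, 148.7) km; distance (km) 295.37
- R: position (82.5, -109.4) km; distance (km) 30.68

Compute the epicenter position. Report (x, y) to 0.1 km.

62.2 km east, -132.4 km north

Circle about each station: x² + y² = 146.28²; (x − 152.9)² + (y − 148.7)² = 295.37²; (x − 82.5)² + (y + 109.4)² = 30.68².
Subtracting pairs of circle equations eliminates x²+y² and gives linear equations (the radical axes):
305.8 x + 297.4 y = -20355.50
165.0 x − 218.8 y = 39231.19
Solving the 2×2 system: x ≈ 62.2, y ≈ -132.4 km.
Check against P (with the unrounded x, y): √(x²+y²) = 146.28 ≈ 146.28 km. ✓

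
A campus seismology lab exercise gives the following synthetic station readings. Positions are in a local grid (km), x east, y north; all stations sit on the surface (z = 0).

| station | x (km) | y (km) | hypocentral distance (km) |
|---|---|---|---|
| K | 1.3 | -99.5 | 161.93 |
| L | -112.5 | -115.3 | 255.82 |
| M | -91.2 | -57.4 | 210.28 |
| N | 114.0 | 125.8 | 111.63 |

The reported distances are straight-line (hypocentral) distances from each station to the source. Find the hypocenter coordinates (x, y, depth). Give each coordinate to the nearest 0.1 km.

Each station gives a sphere (x−x_i)² + (y−y_i)² + z² = d_i² (stations at z=0).
Subtracting the K sphere from L and M: z² cancels, leaving linear equations in x and y:
-227.6 x − 31.6 y = -23174.15
-185.0 x + 84.2 y = -16286.09
Solving: x ≈ 98.597, y ≈ 23.211 km (keep extra digits for the depth step; rounded: 98.6, 23.2).
Then from the K sphere: z² = 161.93² − (x − 1.3)² − (y + 99.5)² with x = 98.597, y = 23.211, so z ≈ 41.190 ≈ 41.2 km.

(98.6, 23.2, 41.2)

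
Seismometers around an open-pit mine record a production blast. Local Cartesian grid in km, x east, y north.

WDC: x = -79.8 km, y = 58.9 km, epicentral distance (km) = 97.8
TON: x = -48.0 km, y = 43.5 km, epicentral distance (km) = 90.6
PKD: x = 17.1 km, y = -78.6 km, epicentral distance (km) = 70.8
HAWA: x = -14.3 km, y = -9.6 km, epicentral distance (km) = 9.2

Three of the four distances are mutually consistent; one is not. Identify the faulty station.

Solve using three stations at a time. Using WDC, PKD, HAWA (subtract circle equations pairwise → linear system) gives (x, y) ≈ (-18.9, -17.6).
Distances from that point to each station vs reported:
  WDC: calculated 97.8 vs reported 97.8 → residual 0.0 km
  TON: calculated 67.7 vs reported 90.6 → residual 22.9 km
  PKD: calculated 70.8 vs reported 70.8 → residual 0.0 km
  HAWA: calculated 9.2 vs reported 9.2 → residual 0.0 km
WDC, PKD, HAWA are mutually consistent (residuals ≈ 0); TON is off by 22.9 km.

TON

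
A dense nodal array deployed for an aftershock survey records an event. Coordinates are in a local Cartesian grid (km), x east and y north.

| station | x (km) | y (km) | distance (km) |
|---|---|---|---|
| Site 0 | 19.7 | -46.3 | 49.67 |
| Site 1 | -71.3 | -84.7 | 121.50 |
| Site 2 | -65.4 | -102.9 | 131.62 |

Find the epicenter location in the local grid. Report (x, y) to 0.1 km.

Circle about each station: (x − 19.7)² + (y + 46.3)² = 49.67²; (x + 71.3)² + (y + 84.7)² = 121.50²; (x + 65.4)² + (y + 102.9)² = 131.62².
Subtracting pairs of circle equations eliminates x²+y² and gives linear equations (the radical axes):
-182.0 x − 76.8 y = -2569.14
-170.2 x − 113.2 y = -2522.93
Solving the 2×2 system: x ≈ 12.9, y ≈ 2.9 km.

12.9 km east, 2.9 km north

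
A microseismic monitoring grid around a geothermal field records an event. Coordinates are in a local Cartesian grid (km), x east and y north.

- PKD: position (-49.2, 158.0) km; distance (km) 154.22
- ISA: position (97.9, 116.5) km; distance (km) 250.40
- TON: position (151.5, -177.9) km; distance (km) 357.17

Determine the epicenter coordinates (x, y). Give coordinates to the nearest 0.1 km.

-137.7 km east, 31.7 km north

Circle about each station: (x + 49.2)² + (y − 158.0)² = 154.22²; (x − 97.9)² + (y − 116.5)² = 250.40²; (x − 151.5)² + (y + 177.9)² = 357.17².
Subtracting the PKD equation from the ISA and TON equations removes the quadratic terms:
294.2 x − 83.0 y = -43144.33
401.4 x − 671.8 y = -76570.58
Solving the 2×2 system: x ≈ -137.7, y ≈ 31.7 km.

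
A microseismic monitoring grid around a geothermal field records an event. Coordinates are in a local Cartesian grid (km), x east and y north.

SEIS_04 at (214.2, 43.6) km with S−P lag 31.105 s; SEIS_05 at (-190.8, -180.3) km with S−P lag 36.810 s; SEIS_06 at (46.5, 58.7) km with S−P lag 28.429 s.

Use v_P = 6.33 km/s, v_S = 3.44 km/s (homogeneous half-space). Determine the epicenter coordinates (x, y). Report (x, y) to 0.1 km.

(85.1, -152.0)

Distance from S−P lag: d = Δt · v_P v_S / (v_P − v_S) = Δt · (6.33·3.44)/(6.33−3.44) ≈ 7.5347·Δt.
So d_SEIS_04 = 234.37, d_SEIS_05 = 277.35, d_SEIS_06 = 214.20 km.
Circle about each station: (x − 214.2)² + (y − 43.6)² = 234.37²; (x + 190.8)² + (y + 180.3)² = 277.35²; (x − 46.5)² + (y − 58.7)² = 214.20².
Subtracting pairs of circle equations eliminates x²+y² and gives linear equations (the radical axes):
-810.0 x − 447.8 y = -863.60
-335.4 x + 30.2 y = -33127.00
Solving the 2×2 system: x ≈ 85.1, y ≈ -152.0 km.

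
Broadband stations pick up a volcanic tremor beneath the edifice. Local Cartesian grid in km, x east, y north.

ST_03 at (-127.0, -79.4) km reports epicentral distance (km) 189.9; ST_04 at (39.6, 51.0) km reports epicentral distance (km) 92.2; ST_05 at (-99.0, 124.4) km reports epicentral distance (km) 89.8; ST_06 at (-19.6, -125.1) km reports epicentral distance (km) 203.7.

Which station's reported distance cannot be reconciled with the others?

ST_04

Solve using three stations at a time. Using ST_03, ST_05, ST_06 (subtract circle equations pairwise → linear system) gives (x, y) ≈ (-21.6, 78.6).
Distances from that point to each station vs reported:
  ST_03: calculated 189.9 vs reported 189.9 → residual 0.0 km
  ST_04: calculated 67.2 vs reported 92.2 → residual 25.0 km
  ST_05: calculated 89.9 vs reported 89.8 → residual 0.1 km
  ST_06: calculated 203.7 vs reported 203.7 → residual 0.0 km
ST_03, ST_05, ST_06 are mutually consistent (residuals ≈ 0); ST_04 is off by 25.0 km.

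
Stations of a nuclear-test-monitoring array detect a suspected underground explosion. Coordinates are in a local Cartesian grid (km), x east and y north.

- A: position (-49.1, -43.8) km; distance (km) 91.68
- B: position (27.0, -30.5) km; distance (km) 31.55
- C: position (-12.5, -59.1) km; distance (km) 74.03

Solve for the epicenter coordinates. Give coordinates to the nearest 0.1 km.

(31.0, 0.8)

Circle about each station: (x + 49.1)² + (y + 43.8)² = 91.68²; (x − 27.0)² + (y + 30.5)² = 31.55²; (x + 12.5)² + (y + 59.1)² = 74.03².
Subtracting the A equation from the B and C equations removes the quadratic terms:
152.2 x + 26.6 y = 4739.82
73.2 x − 30.6 y = 2244.59
Solving the 2×2 system: x ≈ 31.0, y ≈ 0.8 km.
Check against A (with the unrounded x, y): √((x + 49.1)²+(y + 43.8)²) = 91.68 ≈ 91.68 km. ✓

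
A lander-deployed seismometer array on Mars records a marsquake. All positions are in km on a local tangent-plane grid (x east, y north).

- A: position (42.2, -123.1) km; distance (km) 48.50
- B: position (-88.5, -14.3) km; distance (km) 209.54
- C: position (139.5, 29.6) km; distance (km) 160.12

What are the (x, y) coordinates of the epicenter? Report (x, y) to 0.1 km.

Circle about each station: (x − 42.2)² + (y + 123.1)² = 48.50²; (x + 88.5)² + (y + 14.3)² = 209.54²; (x − 139.5)² + (y − 29.6)² = 160.12².
Subtracting the A equation from the B and C equations removes the quadratic terms:
-261.4 x + 217.6 y = -50452.47
194.6 x + 305.4 y = -19884.20
Solving the 2×2 system: x ≈ 90.7, y ≈ -122.9 km.

(90.7, -122.9)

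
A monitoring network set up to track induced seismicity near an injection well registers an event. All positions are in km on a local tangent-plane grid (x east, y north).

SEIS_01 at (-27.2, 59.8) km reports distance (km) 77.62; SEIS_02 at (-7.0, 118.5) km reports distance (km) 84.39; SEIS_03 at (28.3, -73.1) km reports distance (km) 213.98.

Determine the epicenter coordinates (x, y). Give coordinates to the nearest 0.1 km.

Circle about each station: (x + 27.2)² + (y − 59.8)² = 77.62²; (x + 7.0)² + (y − 118.5)² = 84.39²; (x − 28.3)² + (y + 73.1)² = 213.98².
Subtracting the SEIS_01 equation from the SEIS_02 and SEIS_03 equations removes the quadratic terms:
40.4 x + 117.4 y = 8678.56
111.0 x − 265.8 y = -37933.96
Solving the 2×2 system: x ≈ -90.3, y ≈ 105.0 km.

-90.3 km east, 105.0 km north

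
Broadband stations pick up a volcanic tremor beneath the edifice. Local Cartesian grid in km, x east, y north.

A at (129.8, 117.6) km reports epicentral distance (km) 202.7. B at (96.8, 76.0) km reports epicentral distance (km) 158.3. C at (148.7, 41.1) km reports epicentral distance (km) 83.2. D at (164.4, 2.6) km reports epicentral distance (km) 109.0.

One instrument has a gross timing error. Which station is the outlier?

C

Solve using three stations at a time. Using A, B, D (subtract circle equations pairwise → linear system) gives (x, y) ≈ (96.1, -82.2).
Distances from that point to each station vs reported:
  A: calculated 202.6 vs reported 202.7 → residual 0.1 km
  B: calculated 158.2 vs reported 158.3 → residual 0.1 km
  C: calculated 134.1 vs reported 83.2 → residual 50.9 km
  D: calculated 108.9 vs reported 109.0 → residual 0.1 km
A, B, D are mutually consistent (residuals ≈ 0); C is off by 50.9 km.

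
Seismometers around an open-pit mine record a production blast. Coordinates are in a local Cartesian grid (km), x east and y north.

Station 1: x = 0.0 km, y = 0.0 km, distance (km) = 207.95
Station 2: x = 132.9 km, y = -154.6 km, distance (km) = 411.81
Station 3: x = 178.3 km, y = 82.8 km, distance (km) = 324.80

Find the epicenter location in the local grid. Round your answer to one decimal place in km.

Circle about each station: x² + y² = 207.95²; (x − 132.9)² + (y + 154.6)² = 411.81²; (x − 178.3)² + (y − 82.8)² = 324.80².
Subtracting pairs of circle equations eliminates x²+y² and gives linear equations (the radical axes):
265.8 x − 309.2 y = -84780.70
356.6 x + 165.6 y = -23605.11
Solving the 2×2 system: x ≈ -138.3, y ≈ 155.3 km.

(-138.3, 155.3)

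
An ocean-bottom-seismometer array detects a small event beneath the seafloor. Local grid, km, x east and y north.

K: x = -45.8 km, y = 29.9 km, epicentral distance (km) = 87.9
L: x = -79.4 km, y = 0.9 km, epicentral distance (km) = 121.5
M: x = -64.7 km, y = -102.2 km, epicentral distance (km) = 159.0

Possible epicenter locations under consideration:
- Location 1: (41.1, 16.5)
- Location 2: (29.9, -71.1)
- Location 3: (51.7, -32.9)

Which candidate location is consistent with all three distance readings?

For each candidate, compare |candidate − station| to the reported distance:
Location 1: residuals K 0.0, L 0.0, M 0.0 → max 0.0 km
Location 2: residuals K 38.3, L 9.4, M 59.4 → max 59.4 km
Location 3: residuals K 28.1, L 13.9, M 23.5 → max 28.1 km
Only Location 1 has all residuals ≈ 0.

Location 1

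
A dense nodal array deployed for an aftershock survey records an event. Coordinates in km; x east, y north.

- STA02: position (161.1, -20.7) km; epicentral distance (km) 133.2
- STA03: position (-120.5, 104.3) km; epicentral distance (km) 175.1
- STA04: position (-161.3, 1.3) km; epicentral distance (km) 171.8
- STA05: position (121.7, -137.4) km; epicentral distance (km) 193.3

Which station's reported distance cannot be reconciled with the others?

STA04

Solve using three stations at a time. Using STA02, STA03, STA05 (subtract circle equations pairwise → linear system) gives (x, y) ≈ (41.8, 38.6).
Distances from that point to each station vs reported:
  STA02: calculated 133.2 vs reported 133.2 → residual 0.0 km
  STA03: calculated 175.1 vs reported 175.1 → residual 0.0 km
  STA04: calculated 206.5 vs reported 171.8 → residual 34.7 km
  STA05: calculated 193.3 vs reported 193.3 → residual 0.0 km
STA02, STA03, STA05 are mutually consistent (residuals ≈ 0); STA04 is off by 34.7 km.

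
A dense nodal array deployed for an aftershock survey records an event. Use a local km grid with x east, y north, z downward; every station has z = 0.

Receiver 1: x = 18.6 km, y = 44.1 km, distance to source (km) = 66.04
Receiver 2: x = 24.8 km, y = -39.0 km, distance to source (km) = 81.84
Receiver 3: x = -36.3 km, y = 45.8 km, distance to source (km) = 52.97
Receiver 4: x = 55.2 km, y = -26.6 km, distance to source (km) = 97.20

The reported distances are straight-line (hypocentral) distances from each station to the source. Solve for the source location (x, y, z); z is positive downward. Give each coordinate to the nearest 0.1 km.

x ≈ -24.0 km, y ≈ 13.2 km, depth ≈ 39.9 km

Each station gives a sphere (x−x_i)² + (y−y_i)² + z² = d_i² (stations at z=0).
Subtracting the Receiver 1 sphere from Receiver 2 and Receiver 3: z² cancels, leaving linear equations in x and y:
12.4 x − 166.2 y = -2491.23
-109.8 x + 3.4 y = 2680.02
Solving: x ≈ -23.999, y ≈ 13.199 km (keep extra digits for the depth step; rounded: -24.0, 13.2).
Then from the Receiver 1 sphere: z² = 66.04² − (x − 18.6)² − (y − 44.1)² with x = -23.999, y = 13.199, so z ≈ 39.897 ≈ 39.9 km.
Check against Receiver 4 (with the unrounded solution): distance 97.20 ≈ 97.20 km. ✓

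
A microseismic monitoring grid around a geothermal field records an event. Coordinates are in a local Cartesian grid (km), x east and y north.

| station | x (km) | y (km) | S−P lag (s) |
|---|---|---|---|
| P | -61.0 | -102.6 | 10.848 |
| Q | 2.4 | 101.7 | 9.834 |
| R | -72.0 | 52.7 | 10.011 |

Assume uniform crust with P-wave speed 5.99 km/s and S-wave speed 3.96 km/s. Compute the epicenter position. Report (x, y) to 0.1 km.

(26.3, -10.7)

Distance from S−P lag: d = Δt · v_P v_S / (v_P − v_S) = Δt · (5.99·3.96)/(5.99−3.96) ≈ 11.6849·Δt.
So d_P = 126.76, d_Q = 114.91, d_R = 116.98 km.
Circle about each station: (x + 61.0)² + (y + 102.6)² = 126.76²; (x − 2.4)² + (y − 101.7)² = 114.91²; (x + 72.0)² + (y − 52.7)² = 116.98².
Subtracting pairs of circle equations eliminates x²+y² and gives linear equations (the radical axes):
126.8 x + 408.6 y = -1035.32
-22.0 x + 310.6 y = -3902.69
Solving the 2×2 system: x ≈ 26.3, y ≈ -10.7 km.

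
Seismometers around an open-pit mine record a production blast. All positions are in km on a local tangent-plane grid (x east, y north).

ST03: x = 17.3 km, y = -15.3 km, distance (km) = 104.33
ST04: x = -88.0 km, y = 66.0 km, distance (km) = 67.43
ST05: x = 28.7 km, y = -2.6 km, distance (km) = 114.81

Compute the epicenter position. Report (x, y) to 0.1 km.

Circle about each station: (x − 17.3)² + (y + 15.3)² = 104.33²; (x + 88.0)² + (y − 66.0)² = 67.43²; (x − 28.7)² + (y + 2.6)² = 114.81².
Subtracting the ST03 equation from the ST04 and ST05 equations removes the quadratic terms:
-210.6 x + 162.6 y = 17904.56
22.8 x + 25.4 y = -1999.52
Solving the 2×2 system: x ≈ -86.1, y ≈ -1.4 km.

-86.1 km east, -1.4 km north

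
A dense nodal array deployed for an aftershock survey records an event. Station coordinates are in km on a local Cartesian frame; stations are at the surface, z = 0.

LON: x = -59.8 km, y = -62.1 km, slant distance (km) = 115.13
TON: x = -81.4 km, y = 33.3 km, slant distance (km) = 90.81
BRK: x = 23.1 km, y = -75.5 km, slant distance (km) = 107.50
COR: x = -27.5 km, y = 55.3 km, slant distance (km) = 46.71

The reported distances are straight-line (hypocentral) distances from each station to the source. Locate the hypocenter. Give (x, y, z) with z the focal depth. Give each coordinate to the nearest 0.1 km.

Each station gives a sphere (x−x_i)² + (y−y_i)² + z² = d_i² (stations at z=0).
Subtracting the LON sphere from TON and BRK: z² cancels, leaving linear equations in x and y:
-43.2 x + 190.8 y = 5310.86
165.8 x − 26.8 y = 500.08
Solving: x ≈ 7.801, y ≈ 29.601 km (keep extra digits for the depth step; rounded: 7.8, 29.6).
Then from the LON sphere: z² = 115.13² − (x + 59.8)² − (y + 62.1)² with x = 7.801, y = 29.601, so z ≈ 16.612 ≈ 16.6 km.

(7.8, 29.6, 16.6)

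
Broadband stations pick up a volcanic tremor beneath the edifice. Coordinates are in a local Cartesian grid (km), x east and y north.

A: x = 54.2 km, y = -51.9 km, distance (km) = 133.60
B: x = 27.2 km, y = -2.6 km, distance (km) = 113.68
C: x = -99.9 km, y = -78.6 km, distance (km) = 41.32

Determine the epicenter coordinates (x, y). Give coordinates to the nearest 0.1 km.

Circle about each station: (x − 54.2)² + (y + 51.9)² = 133.60²; (x − 27.2)² + (y + 2.6)² = 113.68²; (x + 99.9)² + (y + 78.6)² = 41.32².
Subtracting the A equation from the B and C equations removes the quadratic terms:
-54.0 x + 98.6 y = 41.17
-308.2 x − 53.4 y = 26668.34
Solving the 2×2 system: x ≈ -79.1, y ≈ -42.9 km.

(-79.1, -42.9)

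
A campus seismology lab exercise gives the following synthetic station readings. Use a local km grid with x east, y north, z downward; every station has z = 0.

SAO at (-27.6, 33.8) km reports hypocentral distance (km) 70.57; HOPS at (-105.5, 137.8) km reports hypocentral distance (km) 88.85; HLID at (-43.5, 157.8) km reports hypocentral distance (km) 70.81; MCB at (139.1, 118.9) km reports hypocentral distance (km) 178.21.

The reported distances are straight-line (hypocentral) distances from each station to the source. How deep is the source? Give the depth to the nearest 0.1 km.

Each station gives a sphere (x−x_i)² + (y−y_i)² + z² = d_i² (stations at z=0).
Subtracting the SAO sphere from HOPS and HLID: z² cancels, leaving linear equations in x and y:
-155.8 x + 208.0 y = 25300.69
-31.8 x + 248.0 y = 24854.96
Solving: x ≈ -34.497, y ≈ 95.798 km (keep extra digits for the depth step; rounded: -34.5, 95.8).
Then from the SAO sphere: z² = 70.57² − (x + 27.6)² − (y − 33.8)² with x = -34.497, y = 95.798, so z ≈ 32.997 ≈ 33.0 km.

z ≈ 33.0 km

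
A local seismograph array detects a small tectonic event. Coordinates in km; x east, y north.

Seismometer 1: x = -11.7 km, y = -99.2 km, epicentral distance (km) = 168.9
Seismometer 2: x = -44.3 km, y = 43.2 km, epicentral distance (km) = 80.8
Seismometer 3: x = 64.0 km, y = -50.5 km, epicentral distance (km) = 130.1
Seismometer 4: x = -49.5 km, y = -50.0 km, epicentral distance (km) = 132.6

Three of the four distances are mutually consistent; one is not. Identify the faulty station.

Seismometer 2

Solve using three stations at a time. Using Seismometer 1, Seismometer 3, Seismometer 4 (subtract circle equations pairwise → linear system) gives (x, y) ≈ (10.7, 68.3).
Distances from that point to each station vs reported:
  Seismometer 1: calculated 169.0 vs reported 168.9 → residual 0.1 km
  Seismometer 2: calculated 60.4 vs reported 80.8 → residual 20.4 km
  Seismometer 3: calculated 130.2 vs reported 130.1 → residual 0.1 km
  Seismometer 4: calculated 132.7 vs reported 132.6 → residual 0.1 km
Seismometer 1, Seismometer 3, Seismometer 4 are mutually consistent (residuals ≈ 0); Seismometer 2 is off by 20.4 km.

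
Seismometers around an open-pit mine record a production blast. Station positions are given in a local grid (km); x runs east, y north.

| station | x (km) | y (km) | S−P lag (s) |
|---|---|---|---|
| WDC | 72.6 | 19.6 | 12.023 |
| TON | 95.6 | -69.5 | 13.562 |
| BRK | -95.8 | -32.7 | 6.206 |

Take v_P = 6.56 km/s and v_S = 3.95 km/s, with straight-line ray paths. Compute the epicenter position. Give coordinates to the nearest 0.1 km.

Distance from S−P lag: d = Δt · v_P v_S / (v_P − v_S) = Δt · (6.56·3.95)/(6.56−3.95) ≈ 9.9280·Δt.
So d_WDC = 119.36, d_TON = 134.64, d_BRK = 61.61 km.
Circle about each station: (x − 72.6)² + (y − 19.6)² = 119.36²; (x − 95.6)² + (y + 69.5)² = 134.64²; (x + 95.8)² + (y + 32.7)² = 61.61².
Subtracting pairs of circle equations eliminates x²+y² and gives linear equations (the radical axes):
46.0 x − 178.2 y = 4433.57
-336.8 x − 104.6 y = 15043.03
Solving the 2×2 system: x ≈ -34.2, y ≈ -33.7 km.

(-34.2, -33.7)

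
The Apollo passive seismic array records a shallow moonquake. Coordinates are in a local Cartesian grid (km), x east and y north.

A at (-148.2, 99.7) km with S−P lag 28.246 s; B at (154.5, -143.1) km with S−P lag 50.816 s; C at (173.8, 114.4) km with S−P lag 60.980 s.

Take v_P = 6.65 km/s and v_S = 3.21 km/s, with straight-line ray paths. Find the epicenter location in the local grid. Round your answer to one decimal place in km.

-153.5 km east, -75.5 km north

Distance from S−P lag: d = Δt · v_P v_S / (v_P − v_S) = Δt · (6.65·3.21)/(6.65−3.21) ≈ 6.2054·Δt.
So d_A = 175.28, d_B = 315.33, d_C = 378.40 km.
Circle about each station: (x + 148.2)² + (y − 99.7)² = 175.28²; (x − 154.5)² + (y + 143.1)² = 315.33²; (x − 173.8)² + (y − 114.4)² = 378.40².
Subtracting pairs of circle equations eliminates x²+y² and gives linear equations (the radical axes):
605.4 x − 485.6 y = -56265.40
644.0 x + 29.4 y = -101073.01
Solving the 2×2 system: x ≈ -153.5, y ≈ -75.5 km.
Check against A (with the unrounded x, y): √((x + 148.2)²+(y − 99.7)²) = 175.28 ≈ 175.28 km. ✓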